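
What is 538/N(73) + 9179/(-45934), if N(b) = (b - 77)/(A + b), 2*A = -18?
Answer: -395409051/45934 ≈ -8608.2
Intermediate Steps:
A = -9 (A = (½)*(-18) = -9)
N(b) = (-77 + b)/(-9 + b) (N(b) = (b - 77)/(-9 + b) = (-77 + b)/(-9 + b))
538/N(73) + 9179/(-45934) = 538/(((-77 + 73)/(-9 + 73))) + 9179/(-45934) = 538/((-4/64)) + 9179*(-1/45934) = 538/(((1/64)*(-4))) - 9179/45934 = 538/(-1/16) - 9179/45934 = 538*(-16) - 9179/45934 = -8608 - 9179/45934 = -395409051/45934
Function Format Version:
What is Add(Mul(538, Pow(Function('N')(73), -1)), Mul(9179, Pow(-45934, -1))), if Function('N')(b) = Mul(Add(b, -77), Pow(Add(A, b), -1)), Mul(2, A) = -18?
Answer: Rational(-395409051, 45934) ≈ -8608.2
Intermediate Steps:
A = -9 (A = Mul(Rational(1, 2), -18) = -9)
Function('N')(b) = Mul(Pow(Add(-9, b), -1), Add(-77, b)) (Function('N')(b) = Mul(Add(b, -77), Pow(Add(-9, b), -1)) = Mul(Add(-77, b), Pow(Add(-9, b), -1)) = Mul(Pow(Add(-9, b), -1), Add(-77, b)))
Add(Mul(538, Pow(Function('N')(73), -1)), Mul(9179, Pow(-45934, -1))) = Add(Mul(538, Pow(Mul(Pow(Add(-9, 73), -1), Add(-77, 73)), -1)), Mul(9179, Pow(-45934, -1))) = Add(Mul(538, Pow(Mul(Pow(64, -1), -4), -1)), Mul(9179, Rational(-1, 45934))) = Add(Mul(538, Pow(Mul(Rational(1, 64), -4), -1)), Rational(-9179, 45934)) = Add(Mul(538, Pow(Rational(-1, 16), -1)), Rational(-9179, 45934)) = Add(Mul(538, -16), Rational(-9179, 45934)) = Add(-8608, Rational(-9179, 45934)) = Rational(-395409051, 45934)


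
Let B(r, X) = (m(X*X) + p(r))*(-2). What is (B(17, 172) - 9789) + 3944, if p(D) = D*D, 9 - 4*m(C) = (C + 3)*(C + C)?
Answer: 1750590761/2 ≈ 8.7530e+8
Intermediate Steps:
m(C) = 9/4 - C*(3 + C)/2 (m(C) = 9/4 - (C + 3)*(C + C)/4 = 9/4 - (3 + C)*2*C/4 = 9/4 - C*(3 + C)/2)
p(D) = D²
B(r, X) = -9/2 + X⁴ - 2*r² + 3*X² (B(r, X) = ((9/4 - 3*X*X/2 - X⁴/2) + r²)*(-2) = ((9/4 - 3*X²/2 - X⁴/2) + r²)*(-2) = (9/4 + r² - 3*X²/2 - X⁴/2)*(-2) = -9/2 + X⁴ - 2*r² + 3*X²)
(B(17, 172) - 9789) + 3944 = ((-9/2 + 172⁴ - 2*17² + 3*172²) - 9789) + 3944 = ((-9/2 + 875213056 - 2*289 + 3*29584) - 9789) + 3944 = ((-9/2 + 875213056 - 578 + 88752) - 9789) + 3944 = (1750602451/2 - 9789) + 3944 = 1750582873/2 + 3944 = 1750590761/2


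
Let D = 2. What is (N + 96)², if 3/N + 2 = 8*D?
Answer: 1814409/196 ≈ 9257.2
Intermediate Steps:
N = 3/14 (N = 3/(-2 + 8*2) = 3/(-2 + 16) = 3/14 ≈ 0.21429)
(N + 96)² = (3/14 + 96)² = (1347/14)² = 1814409/196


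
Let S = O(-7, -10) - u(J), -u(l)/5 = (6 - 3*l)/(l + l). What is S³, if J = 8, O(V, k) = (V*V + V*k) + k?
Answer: 565609283/512 ≈ 1.1047e+6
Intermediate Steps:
O(V, k) = k + V² + V*k (O(V, k) = (V² + V*k) + k = k + V² + V*k)
u(l) = -5*(6 - 3*l)/(2*l) (u(l) = -5*(6 - 3*l)/(l + l) = -5*(6 - 3*l)/(2*l))
S = 827/8 (S = (-10 + (-7)² - 7*(-10)) - (15/2 - 15/8) = (-10 + 49 + 70) - (15/2 - 15*⅛) = 109 - (15/2 - 15/8) = 109 - 1*45/8 = 109 - 45/8 = 827/8 ≈ 103.38)
S³ = (827/8)³ = 565609283/512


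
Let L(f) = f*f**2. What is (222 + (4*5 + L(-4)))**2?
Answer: 31684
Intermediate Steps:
L(f) = f**3
(222 + (4*5 + L(-4)))**2 = (222 + (4*5 + (-4)**3))**2 = (222 + (20 - 64))**2 = (222 - 44)**2 = 178**2 = 31684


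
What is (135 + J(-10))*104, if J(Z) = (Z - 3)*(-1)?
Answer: 15392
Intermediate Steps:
J(Z) = 3 - Z (J(Z) = (-3 + Z)*(-1) = 3 - Z)
(135 + J(-10))*104 = (135 + (3 - 1*(-10)))*104 = (135 + (3 + 10))*104 = (135 + 13)*104 = 148*104 = 15392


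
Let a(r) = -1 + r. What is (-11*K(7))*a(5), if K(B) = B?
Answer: -308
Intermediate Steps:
(-11*K(7))*a(5) = (-11*7)*(-1 + 5) = -77*4 = -308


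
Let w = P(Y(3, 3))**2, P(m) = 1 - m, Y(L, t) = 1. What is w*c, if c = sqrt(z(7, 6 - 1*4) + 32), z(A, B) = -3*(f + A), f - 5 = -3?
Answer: 0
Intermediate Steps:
f = 2 (f = 5 - 3 = 2)
z(A, B) = -6 - 3*A (z(A, B) = -3*(2 + A) = -6 - 3*A)
w = 0 (w = (1 - 1*1)**2 = (1 - 1)**2 = 0**2 = 0)
c = sqrt(5) (c = sqrt((-6 - 3*7) + 32) = sqrt((-6 - 21) + 32) = sqrt(-27 + 32) = sqrt(5) ≈ 2.2361)
w*c = 0*sqrt(5) = 0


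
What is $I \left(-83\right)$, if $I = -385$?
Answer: $31955$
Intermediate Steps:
$I \left(-83\right) = \left(-385\right) \left(-83\right) = 31955$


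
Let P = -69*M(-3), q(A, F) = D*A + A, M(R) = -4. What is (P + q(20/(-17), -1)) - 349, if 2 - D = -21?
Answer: -1721/17 ≈ -101.24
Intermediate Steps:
D = 23 (D = 2 - 1*(-21) = 2 + 21 = 23)
q(A, F) = 24*A (q(A, F) = 23*A + A = 24*A)
P = 276 (P = -69*(-4) = 276)
(P + q(20/(-17), -1)) - 349 = (276 + 24*(20/(-17))) - 349 = (276 + 24*(20*(-1/17))) - 349 = (276 + 24*(-20/17)) - 349 = (276 - 480/17) - 349 = 4212/17 - 349 = -1721/17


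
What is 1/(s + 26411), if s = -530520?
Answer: -1/504109 ≈ -1.9837e-6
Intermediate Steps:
1/(s + 26411) = 1/(-530520 + 26411) = 1/(-504109) = -1/504109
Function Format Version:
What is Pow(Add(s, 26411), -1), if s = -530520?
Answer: Rational(-1, 504109) ≈ -1.9837e-6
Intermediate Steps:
Pow(Add(s, 26411), -1) = Pow(Add(-530520, 26411), -1) = Pow(-504109, -1) = Rational(-1, 504109)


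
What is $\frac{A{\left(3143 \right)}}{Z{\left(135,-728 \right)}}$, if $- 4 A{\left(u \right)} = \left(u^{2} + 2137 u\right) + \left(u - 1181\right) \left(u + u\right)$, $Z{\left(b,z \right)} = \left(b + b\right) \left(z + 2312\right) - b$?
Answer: $- \frac{2410681}{142515} \approx -16.915$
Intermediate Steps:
$Z{\left(b,z \right)} = - b + 2 b \left(2312 + z\right)$ ($Z{\left(b,z \right)} = 2 b \left(2312 + z\right) - b = - b + 2 b \left(2312 + z\right)$)
$A{\left(u \right)} = - \frac{2137 u}{4} - \frac{u^{2}}{4} - \frac{u \left(-1181 + u\right)}{2}$ ($A{\left(u \right)} = - \frac{\left(u^{2} + 2137 u\right) + \left(u - 1181\right) \left(u + u\right)}{4} = - \frac{\left(u^{2} + 2137 u\right) + \left(-1181 + u\right) 2 u}{4} = - \frac{\left(u^{2} + 2137 u\right) + 2 u \left(-1181 + u\right)}{4} = - \frac{u^{2} + 2137 u + 2 u \left(-1181 + u\right)}{4} = - \frac{2137 u}{4} - \frac{u^{2}}{4} - \frac{u \left(-1181 + u\right)}{2}$)
$\frac{A{\left(3143 \right)}}{Z{\left(135,-728 \right)}} = \frac{\frac{3}{4} \cdot 3143 \left(75 - 3143\right)}{135 \left(4623 + 2 \left(-728\right)\right)} = \frac{\frac{3}{4} \cdot 3143 \left(75 - 3143\right)}{135 \left(4623 - 1456\right)} = \frac{\frac{3}{4} \cdot 3143 \left(-3068\right)}{135 \cdot 3167} = - \frac{7232043}{427545} = \left(-7232043\right) \frac{1}{427545} = - \frac{2410681}{142515}$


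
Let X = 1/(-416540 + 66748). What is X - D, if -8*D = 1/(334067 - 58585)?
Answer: -115879/48180699872 ≈ -2.4051e-6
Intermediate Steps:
X = -1/349792 (X = 1/(-349792) = -1/349792 ≈ -2.8588e-6)
D = -1/2203856 (D = -1/(8*(334067 - 58585)) = -1/8/275482 = -1/8*1/275482 = -1/2203856 ≈ -4.5375e-7)
X - D = -1/349792 - 1*(-1/2203856) = -1/349792 + 1/2203856 = -115879/48180699872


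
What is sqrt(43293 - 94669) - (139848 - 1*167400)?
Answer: 27552 + 52*I*sqrt(19) ≈ 27552.0 + 226.66*I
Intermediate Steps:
sqrt(43293 - 94669) - (139848 - 1*167400) = sqrt(-51376) - (139848 - 167400) = 52*I*sqrt(19) - 1*(-27552) = 52*I*sqrt(19) + 27552 = 27552 + 52*I*sqrt(19)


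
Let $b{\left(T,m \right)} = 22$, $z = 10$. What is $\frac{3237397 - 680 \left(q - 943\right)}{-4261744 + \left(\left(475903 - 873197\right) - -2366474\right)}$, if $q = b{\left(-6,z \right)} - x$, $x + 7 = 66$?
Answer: $- \frac{3903797}{2292564} \approx -1.7028$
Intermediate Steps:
$x = 59$ ($x = -7 + 66 = 59$)
$q = -37$ ($q = 22 - 59 = -37$)
$\frac{3237397 - 680 \left(q - 943\right)}{-4261744 + \left(\left(475903 - 873197\right) - -2366474\right)} = \frac{3237397 - 680 \left(-37 - 943\right)}{-4261744 + \left(\left(475903 - 873197\right) - -2366474\right)} = \frac{3237397 - -666400}{-4261744 + \left(-397294 + 2366474\right)} = \frac{3237397 + 666400}{-4261744 + 1969180} = \frac{3903797}{-2292564} = 3903797 \left(- \frac{1}{2292564}\right) = - \frac{3903797}{2292564}$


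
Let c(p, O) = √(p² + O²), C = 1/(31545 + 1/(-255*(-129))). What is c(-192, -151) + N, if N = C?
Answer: 32895/1037672776 + √59665 ≈ 244.26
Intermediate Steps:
C = 32895/1037672776 (C = 1/(31545 + 1/32895) = 1/(1037672776/32895) = 32895/1037672776 ≈ 3.1701e-5)
N = 32895/1037672776 ≈ 3.1701e-5
c(p, O) = √(O² + p²)
c(-192, -151) + N = √((-151)² + (-192)²) + 32895/1037672776 = √(22801 + 36864) + 32895/1037672776 = √59665 + 32895/1037672776 = 32895/1037672776 + √59665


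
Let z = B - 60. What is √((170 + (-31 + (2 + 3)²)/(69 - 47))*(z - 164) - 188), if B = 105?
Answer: I*√2466651/11 ≈ 142.78*I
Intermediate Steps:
z = 45 (z = 105 - 60 = 45)
√((170 + (-31 + (2 + 3)²)/(69 - 47))*(z - 164) - 188) = √((170 + (-31 + (2 + 3)²)/(69 - 47))*(45 - 164) - 188) = √((170 + (-31 + 5²)/22)*(-119) - 188) = √((170 + (-31 + 25)*(1/22))*(-119) - 188) = √((170 - 6*1/22)*(-119) - 188) = √((170 - 3/11)*(-119) - 188) = √((1867/11)*(-119) - 188) = √(-222173/11 - 188) = √(-224241/11) = I*√2466651/11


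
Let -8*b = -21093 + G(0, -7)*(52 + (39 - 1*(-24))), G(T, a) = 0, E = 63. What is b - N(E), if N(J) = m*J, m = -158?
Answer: 100725/8 ≈ 12591.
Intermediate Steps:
N(J) = -158*J
b = 21093/8 (b = -(-21093 + 0*(52 + (39 - 1*(-24))))/8 = -(-21093 + 0*(52 + (39 + 24)))/8 = -(-21093 + 0*(52 + 63))/8 = -(-21093 + 0*115)/8 = -(-21093 + 0)/8 = -⅛*(-21093) = 21093/8 ≈ 2636.6)
b - N(E) = 21093/8 - (-158)*63 = 21093/8 - 1*(-9954) = 21093/8 + 9954 = 100725/8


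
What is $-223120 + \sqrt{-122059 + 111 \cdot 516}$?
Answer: $-223120 + i \sqrt{64783} \approx -2.2312 \cdot 10^{5} + 254.53 i$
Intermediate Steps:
$-223120 + \sqrt{-122059 + 111 \cdot 516} = -223120 + \sqrt{-122059 + 57276} = -223120 + \sqrt{-64783} = -223120 + i \sqrt{64783}$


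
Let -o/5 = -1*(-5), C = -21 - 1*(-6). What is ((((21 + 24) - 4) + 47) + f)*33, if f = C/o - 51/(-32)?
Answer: 476223/160 ≈ 2976.4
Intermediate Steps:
C = -15 (C = -21 + 6 = -15)
o = -25 (o = -(-5)*(-5) = -5*5 = -25)
f = 351/160 (f = -15/(-25) - 51/(-32) = -15*(-1/25) - 51*(-1/32) = ⅗ + 51/32 = 351/160 ≈ 2.1937)
((((21 + 24) - 4) + 47) + f)*33 = ((((21 + 24) - 4) + 47) + 351/160)*33 = (((45 - 4) + 47) + 351/160)*33 = ((41 + 47) + 351/160)*33 = (88 + 351/160)*33 = (14431/160)*33 = 476223/160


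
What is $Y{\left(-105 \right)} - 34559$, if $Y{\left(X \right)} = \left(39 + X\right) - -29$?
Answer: $-34596$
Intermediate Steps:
$Y{\left(X \right)} = 68 + X$ ($Y{\left(X \right)} = \left(39 + X\right) + 29 = 68 + X$)
$Y{\left(-105 \right)} - 34559 = \left(68 - 105\right) - 34559 = -37 - 34559 = -34596$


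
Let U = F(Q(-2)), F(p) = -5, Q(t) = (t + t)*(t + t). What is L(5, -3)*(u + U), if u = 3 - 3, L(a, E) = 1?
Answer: -5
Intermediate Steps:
Q(t) = 4*t**2 (Q(t) = (2*t)*(2*t) = 4*t**2)
U = -5
u = 0
L(5, -3)*(u + U) = 1*(0 - 5) = 1*(-5) = -5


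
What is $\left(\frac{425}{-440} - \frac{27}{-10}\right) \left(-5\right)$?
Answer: $- \frac{763}{88} \approx -8.6705$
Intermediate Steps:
$\left(\frac{425}{-440} - \frac{27}{-10}\right) \left(-5\right) = \left(425 \left(- \frac{1}{440}\right) - - \frac{27}{10}\right) \left(-5\right) = \left(- \frac{85}{88} + \frac{27}{10}\right) \left(-5\right) = \frac{763}{440} \left(-5\right) = - \frac{763}{88}$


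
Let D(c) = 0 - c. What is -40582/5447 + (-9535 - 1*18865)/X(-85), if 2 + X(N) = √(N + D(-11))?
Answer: 11777854/16341 + 14200*I*√74/39 ≈ 720.75 + 3132.1*I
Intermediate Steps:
D(c) = -c
X(N) = -2 + √(11 + N) (X(N) = -2 + √(N - 1*(-11)) = -2 + √(N + 11) = -2 + √(11 + N))
-40582/5447 + (-9535 - 1*18865)/X(-85) = -40582/5447 + (-9535 - 1*18865)/(-2 + √(11 - 85)) = -40582*1/5447 + (-9535 - 18865)/(-2 + √(-74)) = -40582/5447 - 28400/(-2 + I*√74)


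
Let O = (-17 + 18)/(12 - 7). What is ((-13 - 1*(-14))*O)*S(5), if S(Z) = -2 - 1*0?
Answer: -2/5 ≈ -0.40000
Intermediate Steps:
S(Z) = -2 (S(Z) = -2 + 0 = -2)
O = 1/5 ≈ 0.20000
((-13 - 1*(-14))*O)*S(5) = ((-13 - 1*(-14))*(1/5))*(-2) = ((-13 + 14)*(1/5))*(-2) = (1*(1/5))*(-2) = (1/5)*(-2) = -2/5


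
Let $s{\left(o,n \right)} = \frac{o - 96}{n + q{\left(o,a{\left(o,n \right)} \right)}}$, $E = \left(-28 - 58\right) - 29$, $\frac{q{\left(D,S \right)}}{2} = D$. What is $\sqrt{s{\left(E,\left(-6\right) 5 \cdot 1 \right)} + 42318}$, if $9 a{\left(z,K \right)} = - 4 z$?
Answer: $\frac{\sqrt{715187915}}{130} \approx 205.72$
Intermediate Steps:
$a{\left(z,K \right)} = - \frac{4 z}{9}$ ($a{\left(z,K \right)} = \frac{\left(-4\right) z}{9} = - \frac{4 z}{9}$)
$q{\left(D,S \right)} = 2 D$
$E = -115$ ($E = -86 - 29 = -115$)
$s{\left(o,n \right)} = \frac{-96 + o}{n + 2 o}$ ($s{\left(o,n \right)} = \frac{o - 96}{n + 2 o} = \frac{-96 + o}{n + 2 o}$)
$\sqrt{s{\left(E,\left(-6\right) 5 \cdot 1 \right)} + 42318} = \sqrt{\frac{-96 - 115}{\left(-6\right) 5 \cdot 1 + 2 \left(-115\right)} + 42318} = \sqrt{\frac{1}{\left(-30\right) 1 - 230} \left(-211\right) + 42318} = \sqrt{\frac{1}{-30 - 230} \left(-211\right) + 42318} = \sqrt{\frac{1}{-260} \left(-211\right) + 42318} = \sqrt{\left(- \frac{1}{260}\right) \left(-211\right) + 42318} = \sqrt{\frac{211}{260} + 42318} = \sqrt{\frac{11002891}{260}} = \frac{\sqrt{715187915}}{130}$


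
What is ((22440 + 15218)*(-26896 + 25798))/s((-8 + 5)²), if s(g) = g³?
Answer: -4594276/81 ≈ -56719.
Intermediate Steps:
((22440 + 15218)*(-26896 + 25798))/s((-8 + 5)²) = ((22440 + 15218)*(-26896 + 25798))/(((-8 + 5)²)³) = (37658*(-1098))/(((-3)²)³) = -41348484/(9³) = -41348484/729 = -41348484*1/729 = -4594276/81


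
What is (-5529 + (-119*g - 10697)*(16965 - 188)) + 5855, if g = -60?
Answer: -59675463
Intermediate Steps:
(-5529 + (-119*g - 10697)*(16965 - 188)) + 5855 = (-5529 + (-119*(-60) - 10697)*(16965 - 188)) + 5855 = (-5529 + (7140 - 10697)*16777) + 5855 = (-5529 - 3557*16777) + 5855 = (-5529 - 59675789) + 5855 = -59681318 + 5855 = -59675463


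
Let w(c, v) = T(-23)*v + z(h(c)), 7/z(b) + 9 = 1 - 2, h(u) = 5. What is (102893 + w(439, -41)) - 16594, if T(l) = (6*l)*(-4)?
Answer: 636663/10 ≈ 63666.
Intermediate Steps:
T(l) = -24*l
z(b) = -7/10 (z(b) = 7/(-9 + (1 - 2)) = 7/(-9 - 1) = 7/(-10) = 7*(-⅒) = -7/10)
w(c, v) = -7/10 + 552*v (w(c, v) = (-24*(-23))*v - 7/10 = 552*v - 7/10 = -7/10 + 552*v)
(102893 + w(439, -41)) - 16594 = (102893 + (-7/10 + 552*(-41))) - 16594 = (102893 + (-7/10 - 22632)) - 16594 = (102893 - 226327/10) - 16594 = 802603/10 - 16594 = 636663/10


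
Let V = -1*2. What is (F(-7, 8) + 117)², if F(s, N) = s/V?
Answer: 58081/4 ≈ 14520.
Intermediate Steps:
V = -2
F(s, N) = -s/2 (F(s, N) = s/(-2) = s*(-½) = -s/2)
(F(-7, 8) + 117)² = (-½*(-7) + 117)² = (7/2 + 117)² = (241/2)² = 58081/4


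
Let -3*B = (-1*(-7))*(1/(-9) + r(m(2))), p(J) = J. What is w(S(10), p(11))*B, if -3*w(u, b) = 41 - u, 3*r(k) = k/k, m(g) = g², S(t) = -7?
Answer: 224/27 ≈ 8.2963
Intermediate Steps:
r(k) = ⅓ (r(k) = (k/k)/3 = (⅓)*1 = ⅓)
w(u, b) = -41/3 + u/3 (w(u, b) = -(41 - u)/3 = -41/3 + u/3)
B = -14/27 (B = -(-1*(-7))*(1/(-9) + ⅓)/3 = -7*(-⅑ + ⅓)/3 = -7*2/(3*9) = -⅓*14/9 = -14/27 ≈ -0.51852)
w(S(10), p(11))*B = (-41/3 + (⅓)*(-7))*(-14/27) = (-41/3 - 7/3)*(-14/27) = -16*(-14/27) = 224/27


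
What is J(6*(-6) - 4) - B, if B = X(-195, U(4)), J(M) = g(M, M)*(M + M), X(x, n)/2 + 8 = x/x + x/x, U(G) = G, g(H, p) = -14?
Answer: 1132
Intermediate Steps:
X(x, n) = -12 (X(x, n) = -16 + 2*(x/x + x/x) = -16 + 2*(1 + 1) = -16 + 2*2 = -16 + 4 = -12)
J(M) = -28*M (J(M) = -14*(M + M) = -28*M)
B = -12
J(6*(-6) - 4) - B = -28*(6*(-6) - 4) - 1*(-12) = -28*(-36 - 4) + 12 = -28*(-40) + 12 = 1120 + 12 = 1132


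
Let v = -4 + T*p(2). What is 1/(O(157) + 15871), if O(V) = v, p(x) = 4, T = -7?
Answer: 1/15839 ≈ 6.3135e-5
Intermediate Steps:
v = -32 (v = -4 - 7*4 = -4 - 28 = -32)
O(V) = -32
1/(O(157) + 15871) = 1/(-32 + 15871) = 1/15839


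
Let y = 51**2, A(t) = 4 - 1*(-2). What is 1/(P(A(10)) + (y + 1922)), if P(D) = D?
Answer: 1/4529 ≈ 0.00022080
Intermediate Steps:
A(t) = 6 (A(t) = 4 + 2 = 6)
y = 2601
1/(P(A(10)) + (y + 1922)) = 1/(6 + (2601 + 1922)) = 1/(6 + 4523) = 1/4529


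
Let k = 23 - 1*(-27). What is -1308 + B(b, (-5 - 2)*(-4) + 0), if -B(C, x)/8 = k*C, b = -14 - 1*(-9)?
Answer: 692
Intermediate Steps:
k = 50 (k = 23 + 27 = 50)
b = -5 (b = -14 + 9 = -5)
B(C, x) = -400*C
-1308 + B(b, (-5 - 2)*(-4) + 0) = -1308 - 400*(-5) = -1308 + 2000 = 692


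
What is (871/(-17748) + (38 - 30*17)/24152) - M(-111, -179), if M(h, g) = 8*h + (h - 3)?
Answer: 53684697743/53581212 ≈ 1001.9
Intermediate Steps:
M(h, g) = -3 + 9*h (M(h, g) = 8*h + (-3 + h) = -3 + 9*h)
(871/(-17748) + (38 - 30*17)/24152) - M(-111, -179) = (871/(-17748) + (38 - 30*17)/24152) - (-3 + 9*(-111)) = (871*(-1/17748) + (38 - 510)*(1/24152)) - (-3 - 999) = (-871/17748 - 472*1/24152) - 1*(-1002) = (-871/17748 - 59/3019) + 1002 = -3676681/53581212 + 1002 = 53684697743/53581212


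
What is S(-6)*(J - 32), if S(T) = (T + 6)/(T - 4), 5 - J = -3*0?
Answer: 0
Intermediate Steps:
J = 5 (J = 5 - (-3)*0 = 5 - 1*0 = 5 + 0 = 5)
S(T) = (6 + T)/(-4 + T)
S(-6)*(J - 32) = ((6 - 6)/(-4 - 6))*(5 - 32) = (0/(-10))*(-27) = -1/10*0*(-27) = 0*(-27) = 0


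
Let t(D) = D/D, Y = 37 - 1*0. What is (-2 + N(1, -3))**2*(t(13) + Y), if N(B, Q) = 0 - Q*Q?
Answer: 4598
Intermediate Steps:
N(B, Q) = -Q**2 (N(B, Q) = 0 - Q**2 = -Q**2)
Y = 37 (Y = 37 + 0 = 37)
t(D) = 1
(-2 + N(1, -3))**2*(t(13) + Y) = (-2 - 1*(-3)**2)**2*(1 + 37) = (-2 - 1*9)**2*38 = (-2 - 9)**2*38 = (-11)**2*38 = 121*38 = 4598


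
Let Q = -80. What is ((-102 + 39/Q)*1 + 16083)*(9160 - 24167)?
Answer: -19185564087/80 ≈ -2.3982e+8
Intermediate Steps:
((-102 + 39/Q)*1 + 16083)*(9160 - 24167) = ((-102 + 39/(-80))*1 + 16083)*(9160 - 24167) = ((-102 + 39*(-1/80))*1 + 16083)*(-15007) = ((-102 - 39/80)*1 + 16083)*(-15007) = (-8199/80*1 + 16083)*(-15007) = (-8199/80 + 16083)*(-15007) = (1278441/80)*(-15007) = -19185564087/80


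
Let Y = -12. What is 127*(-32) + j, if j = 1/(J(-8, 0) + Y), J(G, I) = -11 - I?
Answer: -93473/23 ≈ -4064.0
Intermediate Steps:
j = -1/23 (j = 1/((-11 - 1*0) - 12) = 1/((-11 + 0) - 12) = 1/(-11 - 12) = 1/(-23) = -1/23 ≈ -0.043478)
127*(-32) + j = 127*(-32) - 1/23 = -4064 - 1/23 = -93473/23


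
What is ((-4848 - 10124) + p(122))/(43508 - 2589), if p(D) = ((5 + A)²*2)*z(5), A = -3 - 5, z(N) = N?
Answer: -14882/40919 ≈ -0.36369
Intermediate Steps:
A = -8
p(D) = 90 (p(D) = ((5 - 8)²*2)*5 = ((-3)²*2)*5 = (9*2)*5 = 18*5 = 90)
((-4848 - 10124) + p(122))/(43508 - 2589) = ((-4848 - 10124) + 90)/(43508 - 2589) = (-14972 + 90)/40919 = -14882*1/40919 = -14882/40919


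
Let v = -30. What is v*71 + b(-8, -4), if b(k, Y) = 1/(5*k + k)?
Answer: -102241/48 ≈ -2130.0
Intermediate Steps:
b(k, Y) = 1/(6*k)
v*71 + b(-8, -4) = -30*71 + (⅙)/(-8) = -2130 + (⅙)*(-⅛) = -2130 - 1/48 = -102241/48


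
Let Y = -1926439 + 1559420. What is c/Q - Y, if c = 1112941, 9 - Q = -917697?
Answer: 336816651355/917706 ≈ 3.6702e+5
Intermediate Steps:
Q = 917706 (Q = 9 - 1*(-917697) = 9 + 917697 = 917706)
Y = -367019
c/Q - Y = 1112941/917706 - 1*(-367019) = 1112941*(1/917706) + 367019 = 1112941/917706 + 367019 = 336816651355/917706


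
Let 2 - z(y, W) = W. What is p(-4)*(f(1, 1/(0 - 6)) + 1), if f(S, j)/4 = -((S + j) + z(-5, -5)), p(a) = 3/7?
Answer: -13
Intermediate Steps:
z(y, W) = 2 - W
p(a) = 3/7 (p(a) = 3*(⅐) = 3/7)
f(S, j) = -28 - 4*S - 4*j (f(S, j) = 4*(-((S + j) + (2 - 1*(-5)))) = 4*(-((S + j) + (2 + 5))) = 4*(-((S + j) + 7)) = 4*(-(7 + S + j)) = 4*(-7 - S - j) = -28 - 4*S - 4*j)
p(-4)*(f(1, 1/(0 - 6)) + 1) = 3*((-28 - 4*1 - 4/(0 - 6)) + 1)/7 = 3*((-28 - 4 - 4/(-6)) + 1)/7 = 3*((-28 - 4 - 4*(-⅙)) + 1)/7 = 3*((-28 - 4 + ⅔) + 1)/7 = 3*(-94/3 + 1)/7 = (3/7)*(-91/3) = -13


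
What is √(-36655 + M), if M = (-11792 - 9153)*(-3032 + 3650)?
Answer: I*√12980665 ≈ 3602.9*I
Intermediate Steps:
M = -12944010 (M = -20945*618 = -12944010)
√(-36655 + M) = √(-36655 - 12944010) = √(-12980665) = I*√12980665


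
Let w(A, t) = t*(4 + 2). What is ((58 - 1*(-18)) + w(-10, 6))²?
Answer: 12544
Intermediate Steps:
w(A, t) = 6*t (w(A, t) = t*6 = 6*t)
((58 - 1*(-18)) + w(-10, 6))² = ((58 - 1*(-18)) + 6*6)² = ((58 + 18) + 36)² = (76 + 36)² = 112² = 12544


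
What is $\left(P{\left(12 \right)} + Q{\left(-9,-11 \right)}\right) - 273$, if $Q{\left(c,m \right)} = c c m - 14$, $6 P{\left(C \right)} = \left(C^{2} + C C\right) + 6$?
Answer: $-1129$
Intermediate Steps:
$P{\left(C \right)} = 1 + \frac{C^{2}}{3}$ ($P{\left(C \right)} = \frac{\left(C^{2} + C C\right) + 6}{6} = \frac{\left(C^{2} + C^{2}\right) + 6}{6} = \frac{2 C^{2} + 6}{6} = \frac{6 + 2 C^{2}}{6} = 1 + \frac{C^{2}}{3}$)
$Q{\left(c,m \right)} = -14 + m c^{2}$ ($Q{\left(c,m \right)} = c^{2} m - 14 = m c^{2} - 14 = -14 + m c^{2}$)
$\left(P{\left(12 \right)} + Q{\left(-9,-11 \right)}\right) - 273 = \left(\left(1 + \frac{12^{2}}{3}\right) - \left(14 + 11 \left(-9\right)^{2}\right)\right) - 273 = \left(\left(1 + \frac{1}{3} \cdot 144\right) - 905\right) - 273 = \left(\left(1 + 48\right) - 905\right) - 273 = \left(49 - 905\right) - 273 = -856 - 273 = -1129$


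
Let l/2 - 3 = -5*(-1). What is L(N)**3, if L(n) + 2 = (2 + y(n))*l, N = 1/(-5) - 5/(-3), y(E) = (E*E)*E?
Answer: 20038981354241032/38443359375 ≈ 5.2126e+5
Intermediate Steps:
y(E) = E**3 (y(E) = E**2*E = E**3)
l = 16 (l = 6 + 2*(-5*(-1)) = 6 + 2*5 = 6 + 10 = 16)
N = 22/15 (N = 1*(-1/5) - 5*(-1/3) = -1/5 + 5/3 = 22/15 ≈ 1.4667)
L(n) = 30 + 16*n**3 (L(n) = -2 + (2 + n**3)*16 = -2 + (32 + 16*n**3) = 30 + 16*n**3)
L(N)**3 = (30 + 16*(22/15)**3)**3 = (30 + 16*(10648/3375))**3 = (30 + 170368/3375)**3 = (271618/3375)**3 = 20038981354241032/38443359375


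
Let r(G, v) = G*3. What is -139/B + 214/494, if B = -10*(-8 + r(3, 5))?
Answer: 35403/2470 ≈ 14.333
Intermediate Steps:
r(G, v) = 3*G
B = -10 (B = -10*(-8 + 3*3) = -10*(-8 + 9) = -10*1 = -10)
-139/B + 214/494 = -139/(-10) + 214/494 = -139*(-1/10) + 214*(1/494) = 139/10 + 107/247 = 35403/2470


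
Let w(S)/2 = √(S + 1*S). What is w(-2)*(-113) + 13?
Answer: 13 - 452*I ≈ 13.0 - 452.0*I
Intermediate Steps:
w(S) = 2*√2*√S (w(S) = 2*√(S + 1*S) = 2*√(S + S) = 2*√(2*S) = 2*(√2*√S) = 2*√2*√S)
w(-2)*(-113) + 13 = (2*√2*√(-2))*(-113) + 13 = (2*√2*(I*√2))*(-113) + 13 = (4*I)*(-113) + 13 = -452*I + 13 = 13 - 452*I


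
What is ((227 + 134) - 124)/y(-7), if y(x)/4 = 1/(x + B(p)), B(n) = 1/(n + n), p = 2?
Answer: -6399/16 ≈ -399.94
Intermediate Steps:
B(n) = 1/(2*n)
y(x) = 4/(1/4 + x) (y(x) = 4/(x + (1/2)/2) = 4/(x + (1/2)*(1/2)) = 4/(x + 1/4) = 4/(1/4 + x))
((227 + 134) - 124)/y(-7) = ((227 + 134) - 124)/((16/(1 + 4*(-7)))) = (361 - 124)/((16/(1 - 28))) = 237/((16/(-27))) = 237/((16*(-1/27))) = 237/(-16/27) = 237*(-27/16) = -6399/16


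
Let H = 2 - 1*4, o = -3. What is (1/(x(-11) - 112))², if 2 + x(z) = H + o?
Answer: 1/14161 ≈ 7.0616e-5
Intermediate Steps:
H = -2 (H = 2 - 4 = -2)
x(z) = -7 (x(z) = -2 + (-2 - 3) = -2 - 5 = -7)
(1/(x(-11) - 112))² = (1/(-7 - 112))² = (1/(-119))² = (-1/119)² = 1/14161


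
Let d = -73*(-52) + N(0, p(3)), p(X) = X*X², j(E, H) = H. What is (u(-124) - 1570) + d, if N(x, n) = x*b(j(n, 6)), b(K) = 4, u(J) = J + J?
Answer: 1978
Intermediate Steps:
u(J) = 2*J
p(X) = X³
N(x, n) = 4*x (N(x, n) = x*4 = 4*x)
d = 3796 (d = -73*(-52) + 4*0 = 3796 + 0 = 3796)
(u(-124) - 1570) + d = (2*(-124) - 1570) + 3796 = (-248 - 1570) + 3796 = -1818 + 3796 = 1978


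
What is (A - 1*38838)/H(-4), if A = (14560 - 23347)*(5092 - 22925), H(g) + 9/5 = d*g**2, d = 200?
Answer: 783298665/15991 ≈ 48984.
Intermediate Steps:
H(g) = -9/5 + 200*g**2
A = 156698571 (A = -8787*(-17833) = 156698571)
(A - 1*38838)/H(-4) = (156698571 - 1*38838)/(-9/5 + 200*(-4)**2) = (156698571 - 38838)/(-9/5 + 200*16) = 156659733/(-9/5 + 3200) = 156659733/(15991/5) = 156659733*(5/15991) = 783298665/15991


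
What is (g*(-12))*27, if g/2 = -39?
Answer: 25272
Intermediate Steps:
g = -78 (g = 2*(-39) = -78)
(g*(-12))*27 = -78*(-12)*27 = 936*27 = 25272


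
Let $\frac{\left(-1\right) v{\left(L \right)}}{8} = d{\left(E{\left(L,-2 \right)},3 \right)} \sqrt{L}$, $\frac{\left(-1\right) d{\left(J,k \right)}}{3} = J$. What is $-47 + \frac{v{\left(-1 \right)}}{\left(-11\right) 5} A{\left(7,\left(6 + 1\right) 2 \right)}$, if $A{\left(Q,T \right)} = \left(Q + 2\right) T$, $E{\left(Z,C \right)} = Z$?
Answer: $-47 + \frac{3024 i}{55} \approx -47.0 + 54.982 i$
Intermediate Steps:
$d{\left(J,k \right)} = - 3 J$
$A{\left(Q,T \right)} = T \left(2 + Q\right)$ ($A{\left(Q,T \right)} = \left(2 + Q\right) T = T \left(2 + Q\right)$)
$v{\left(L \right)} = 24 L^{\frac{3}{2}}$ ($v{\left(L \right)} = - 8 - 3 L \sqrt{L} = - 8 \left(- 3 L^{\frac{3}{2}}\right) = 24 L^{\frac{3}{2}}$)
$-47 + \frac{v{\left(-1 \right)}}{\left(-11\right) 5} A{\left(7,\left(6 + 1\right) 2 \right)} = -47 + \frac{24 \left(-1\right)^{\frac{3}{2}}}{\left(-11\right) 5} \left(6 + 1\right) 2 \left(2 + 7\right) = -47 + \frac{24 \left(- i\right)}{-55} \cdot 7 \cdot 2 \cdot 9 = -47 + - 24 i \left(- \frac{1}{55}\right) 14 \cdot 9 = -47 + \frac{24 i}{55} \cdot 126 = -47 + \frac{3024 i}{55}$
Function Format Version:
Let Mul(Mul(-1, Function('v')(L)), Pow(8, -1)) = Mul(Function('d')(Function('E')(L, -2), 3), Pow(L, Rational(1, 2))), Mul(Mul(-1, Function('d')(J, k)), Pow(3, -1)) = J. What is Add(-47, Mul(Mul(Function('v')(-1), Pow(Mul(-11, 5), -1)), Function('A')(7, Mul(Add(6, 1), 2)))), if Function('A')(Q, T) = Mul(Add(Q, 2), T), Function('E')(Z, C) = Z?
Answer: Add(-47, Mul(Rational(3024, 55), I)) ≈ Add(-47.000, Mul(54.982, I))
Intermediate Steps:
Function('d')(J, k) = Mul(-3, J)
Function('A')(Q, T) = Mul(T, Add(2, Q)) (Function('A')(Q, T) = Mul(Add(2, Q), T) = Mul(T, Add(2, Q)))
Function('v')(L) = Mul(24, Pow(L, Rational(3, 2))) (Function('v')(L) = Mul(-8, Mul(Mul(-3, L), Pow(L, Rational(1, 2)))) = Mul(-8, Mul(-3, Pow(L, Rational(3, 2)))) = Mul(24, Pow(L, Rational(3, 2))))
Add(-47, Mul(Mul(Function('v')(-1), Pow(Mul(-11, 5), -1)), Function('A')(7, Mul(Add(6, 1), 2)))) = Add(-47, Mul(Mul(Mul(24, Pow(-1, Rational(3, 2))), Pow(Mul(-11, 5), -1)), Mul(Mul(Add(6, 1), 2), Add(2, 7)))) = Add(-47, Mul(Mul(Mul(24, Mul(-1, I)), Pow(-55, -1)), Mul(Mul(7, 2), 9))) = Add(-47, Mul(Mul(Mul(-24, I), Rational(-1, 55)), Mul(14, 9))) = Add(-47, Mul(Mul(Rational(24, 55), I), 126)) = Add(-47, Mul(Rational(3024, 55), I))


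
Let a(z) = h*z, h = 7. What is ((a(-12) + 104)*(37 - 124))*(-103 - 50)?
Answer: 266220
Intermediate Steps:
a(z) = 7*z
((a(-12) + 104)*(37 - 124))*(-103 - 50) = ((7*(-12) + 104)*(37 - 124))*(-103 - 50) = ((-84 + 104)*(-87))*(-153) = (20*(-87))*(-153) = -1740*(-153) = 266220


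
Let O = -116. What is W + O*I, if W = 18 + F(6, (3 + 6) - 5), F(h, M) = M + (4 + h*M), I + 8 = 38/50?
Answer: 22246/25 ≈ 889.84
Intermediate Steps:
I = -181/25 (I = -8 + 38/50 = -8 + 38*(1/50) = -8 + 19/25 = -181/25 ≈ -7.2400)
F(h, M) = 4 + M + M*h (F(h, M) = M + (4 + M*h) = 4 + M + M*h)
W = 50 (W = 18 + (4 + ((3 + 6) - 5) + ((3 + 6) - 5)*6) = 18 + (4 + (9 - 5) + (9 - 5)*6) = 18 + (4 + 4 + 4*6) = 18 + (4 + 4 + 24) = 18 + 32 = 50)
W + O*I = 50 - 116*(-181/25) = 50 + 20996/25 = 22246/25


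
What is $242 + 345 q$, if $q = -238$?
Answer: $-81868$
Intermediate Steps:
$242 + 345 q = 242 + 345 \left(-238\right) = 242 - 82110 = -81868$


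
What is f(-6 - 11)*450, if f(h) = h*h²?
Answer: -2210850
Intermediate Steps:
f(h) = h³
f(-6 - 11)*450 = (-6 - 11)³*450 = (-17)³*450 = -4913*450 = -2210850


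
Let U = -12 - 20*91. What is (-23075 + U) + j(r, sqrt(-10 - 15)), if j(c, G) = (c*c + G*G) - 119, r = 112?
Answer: -12507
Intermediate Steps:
U = -1832 (U = -12 - 1820 = -1832)
j(c, G) = -119 + G**2 + c**2 (j(c, G) = (c**2 + G**2) - 119 = (G**2 + c**2) - 119 = -119 + G**2 + c**2)
(-23075 + U) + j(r, sqrt(-10 - 15)) = (-23075 - 1832) + (-119 + (sqrt(-10 - 15))**2 + 112**2) = -24907 + (-119 + (sqrt(-25))**2 + 12544) = -24907 + (-119 + (5*I)**2 + 12544) = -24907 + (-119 - 25 + 12544) = -24907 + 12400 = -12507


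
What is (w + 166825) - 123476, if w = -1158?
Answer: 42191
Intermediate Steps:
(w + 166825) - 123476 = (-1158 + 166825) - 123476 = 165667 - 123476 = 42191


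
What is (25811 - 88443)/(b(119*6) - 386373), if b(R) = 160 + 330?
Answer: 62632/385883 ≈ 0.16231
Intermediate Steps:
b(R) = 490
(25811 - 88443)/(b(119*6) - 386373) = (25811 - 88443)/(490 - 386373) = -62632/(-385883) = -62632*(-1/385883) = 62632/385883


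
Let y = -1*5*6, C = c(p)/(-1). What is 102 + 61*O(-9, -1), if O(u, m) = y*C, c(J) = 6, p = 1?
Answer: 11082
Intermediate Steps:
C = -6 (C = 6/(-1) = 6*(-1) = -6)
y = -30 (y = -5*6 = -30)
O(u, m) = 180 (O(u, m) = -30*(-6) = 180)
102 + 61*O(-9, -1) = 102 + 61*180 = 102 + 10980 = 11082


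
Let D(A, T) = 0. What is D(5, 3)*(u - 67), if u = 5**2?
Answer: 0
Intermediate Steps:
u = 25
D(5, 3)*(u - 67) = 0*(25 - 67) = 0*(-42) = 0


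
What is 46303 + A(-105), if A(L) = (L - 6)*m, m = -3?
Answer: 46636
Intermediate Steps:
A(L) = 18 - 3*L (A(L) = (L - 6)*(-3) = (-6 + L)*(-3) = 18 - 3*L)
46303 + A(-105) = 46303 + (18 - 3*(-105)) = 46303 + (18 + 315) = 46303 + 333 = 46636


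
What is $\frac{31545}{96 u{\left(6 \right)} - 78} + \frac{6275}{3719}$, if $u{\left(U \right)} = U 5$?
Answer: $\frac{44966135}{3473546} \approx 12.945$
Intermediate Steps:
$u{\left(U \right)} = 5 U$
$\frac{31545}{96 u{\left(6 \right)} - 78} + \frac{6275}{3719} = \frac{31545}{96 \cdot 5 \cdot 6 - 78} + \frac{6275}{3719} = \frac{31545}{96 \cdot 30 - 78} + 6275 \cdot \frac{1}{3719} = \frac{31545}{2880 - 78} + \frac{6275}{3719} = \frac{31545}{2802} + \frac{6275}{3719} = 31545 \cdot \frac{1}{2802} + \frac{6275}{3719} = \frac{10515}{934} + \frac{6275}{3719} = \frac{44966135}{3473546}$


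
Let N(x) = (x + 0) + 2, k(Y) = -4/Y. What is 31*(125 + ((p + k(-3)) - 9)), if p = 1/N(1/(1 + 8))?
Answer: 208165/57 ≈ 3652.0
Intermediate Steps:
N(x) = 2 + x (N(x) = x + 2 = 2 + x)
p = 9/19 (p = 1/(2 + 1/(1 + 8)) = 1/(2 + 1/9) = 1/(2 + ⅑) = 1/(19/9) = 9/19 ≈ 0.47368)
31*(125 + ((p + k(-3)) - 9)) = 31*(125 + ((9/19 - 4/(-3)) - 9)) = 31*(125 + ((9/19 - 4*(-⅓)) - 9)) = 31*(125 + ((9/19 + 4/3) - 9)) = 31*(125 + (103/57 - 9)) = 31*(125 - 410/57) = 31*(6715/57) = 208165/57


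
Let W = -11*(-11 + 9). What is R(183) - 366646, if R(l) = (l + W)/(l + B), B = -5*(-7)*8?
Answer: -169756893/463 ≈ -3.6665e+5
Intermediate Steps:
B = 280 (B = 35*8 = 280)
W = 22 (W = -11*(-2) = 22)
R(l) = (22 + l)/(280 + l) (R(l) = (l + 22)/(l + 280) = (22 + l)/(280 + l))
R(183) - 366646 = (22 + 183)/(280 + 183) - 366646 = 205/463 - 366646 = -169756893/463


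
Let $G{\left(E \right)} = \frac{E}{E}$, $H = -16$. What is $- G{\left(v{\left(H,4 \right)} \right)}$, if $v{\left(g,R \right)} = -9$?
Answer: $-1$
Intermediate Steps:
$G{\left(E \right)} = 1$
$- G{\left(v{\left(H,4 \right)} \right)} = \left(-1\right) 1 = -1$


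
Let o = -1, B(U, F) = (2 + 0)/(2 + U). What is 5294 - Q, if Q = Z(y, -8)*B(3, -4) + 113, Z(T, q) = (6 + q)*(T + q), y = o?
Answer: 25869/5 ≈ 5173.8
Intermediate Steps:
B(U, F) = 2/(2 + U)
y = -1
Q = 601/5 (Q = ((-8)² + 6*(-1) + 6*(-8) - 1*(-8))*(2/(2 + 3)) + 113 = (64 - 6 - 48 + 8)*(2/5) + 113 = 18*(2*(⅕)) + 113 = 18*(⅖) + 113 = 36/5 + 113 = 601/5 ≈ 120.20)
5294 - Q = 5294 - 1*601/5 = 5294 - 601/5 = 25869/5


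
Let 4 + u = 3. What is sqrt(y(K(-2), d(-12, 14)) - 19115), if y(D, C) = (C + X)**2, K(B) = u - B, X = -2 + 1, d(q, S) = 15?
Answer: I*sqrt(18919) ≈ 137.55*I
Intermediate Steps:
u = -1 (u = -4 + 3 = -1)
X = -1
K(B) = -1 - B
y(D, C) = (-1 + C)**2 (y(D, C) = (C - 1)**2 = (-1 + C)**2)
sqrt(y(K(-2), d(-12, 14)) - 19115) = sqrt((-1 + 15)**2 - 19115) = sqrt(14**2 - 19115) = sqrt(196 - 19115) = sqrt(-18919) = I*sqrt(18919)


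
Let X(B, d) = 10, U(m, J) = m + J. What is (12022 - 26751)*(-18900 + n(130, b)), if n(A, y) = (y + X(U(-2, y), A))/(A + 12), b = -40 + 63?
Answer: 39529204143/142 ≈ 2.7837e+8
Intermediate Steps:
b = 23
U(m, J) = J + m
n(A, y) = (10 + y)/(12 + A) (n(A, y) = (y + 10)/(A + 12) = (10 + y)/(12 + A))
(12022 - 26751)*(-18900 + n(130, b)) = (12022 - 26751)*(-18900 + (10 + 23)/(12 + 130)) = -14729*(-18900 + 33/142) = -14729*(-2683767/142) = 39529204143/142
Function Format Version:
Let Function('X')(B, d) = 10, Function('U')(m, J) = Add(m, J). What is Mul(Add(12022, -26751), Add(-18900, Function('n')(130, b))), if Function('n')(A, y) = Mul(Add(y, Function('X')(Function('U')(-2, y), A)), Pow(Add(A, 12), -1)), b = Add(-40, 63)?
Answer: Rational(39529204143, 142) ≈ 2.7837e+8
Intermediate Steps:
b = 23
Function('U')(m, J) = Add(J, m)
Function('n')(A, y) = Mul(Pow(Add(12, A), -1), Add(10, y)) (Function('n')(A, y) = Mul(Add(y, 10), Pow(Add(A, 12), -1)) = Mul(Add(10, y), Pow(Add(12, A), -1)) = Mul(Pow(Add(12, A), -1), Add(10, y)))
Mul(Add(12022, -26751), Add(-18900, Function('n')(130, b))) = Mul(Add(12022, -26751), Add(-18900, Mul(Pow(Add(12, 130), -1), Add(10, 23)))) = Mul(-14729, Add(-18900, Mul(Pow(142, -1), 33))) = Mul(-14729, Add(-18900, Mul(Rational(1, 142), 33))) = Mul(-14729, Add(-18900, Rational(33, 142))) = Mul(-14729, Rational(-2683767, 142)) = Rational(39529204143, 142)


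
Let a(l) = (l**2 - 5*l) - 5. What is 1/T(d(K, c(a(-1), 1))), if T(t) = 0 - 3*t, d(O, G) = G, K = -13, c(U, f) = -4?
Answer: 1/12 ≈ 0.083333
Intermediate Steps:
a(l) = -5 + l**2 - 5*l
T(t) = -3*t
1/T(d(K, c(a(-1), 1))) = 1/(-3*(-4)) = 1/12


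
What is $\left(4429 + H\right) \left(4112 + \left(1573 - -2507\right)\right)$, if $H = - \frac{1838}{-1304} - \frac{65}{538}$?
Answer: $\frac{1591335880704}{43847} \approx 3.6293 \cdot 10^{7}$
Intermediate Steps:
$H = \frac{226021}{175388}$ ($H = \left(-1838\right) \left(- \frac{1}{1304}\right) - \frac{65}{538} = \frac{919}{652} - \frac{65}{538} = \frac{226021}{175388} \approx 1.2887$)
$\left(4429 + H\right) \left(4112 + \left(1573 - -2507\right)\right) = \left(4429 + \frac{226021}{175388}\right) \left(4112 + \left(1573 - -2507\right)\right) = \frac{777019473 \left(4112 + \left(1573 + 2507\right)\right)}{175388} = \frac{777019473 \left(4112 + 4080\right)}{175388} = \frac{777019473}{175388} \cdot 8192 = \frac{1591335880704}{43847}$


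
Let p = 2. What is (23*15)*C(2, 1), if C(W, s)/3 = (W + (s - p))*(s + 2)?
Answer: 3105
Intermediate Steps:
C(W, s) = 3*(2 + s)*(-2 + W + s) (C(W, s) = 3*((W + (s - 1*2))*(s + 2)) = 3*((W + (s - 2))*(2 + s)) = 3*((W + (-2 + s))*(2 + s)) = 3*((-2 + W + s)*(2 + s)) = 3*((2 + s)*(-2 + W + s)) = 3*(2 + s)*(-2 + W + s))
(23*15)*C(2, 1) = (23*15)*(-12 + 3*1² + 6*2 + 3*2*1) = 345*(-12 + 3*1 + 12 + 6) = 345*(-12 + 3 + 12 + 6) = 345*9 = 3105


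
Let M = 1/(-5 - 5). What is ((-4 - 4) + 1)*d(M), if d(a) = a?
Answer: 7/10 ≈ 0.70000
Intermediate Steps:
M = -⅒ (M = 1/(-10) = -⅒ ≈ -0.10000)
((-4 - 4) + 1)*d(M) = ((-4 - 4) + 1)*(-⅒) = (-8 + 1)*(-⅒) = -7*(-⅒) = 7/10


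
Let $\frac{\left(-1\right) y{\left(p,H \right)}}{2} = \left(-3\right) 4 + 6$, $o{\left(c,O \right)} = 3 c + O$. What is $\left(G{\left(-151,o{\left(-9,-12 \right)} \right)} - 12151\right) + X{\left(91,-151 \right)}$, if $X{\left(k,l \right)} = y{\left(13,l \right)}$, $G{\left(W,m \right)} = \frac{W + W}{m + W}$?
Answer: $- \frac{1153054}{95} \approx -12137.0$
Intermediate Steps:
$o{\left(c,O \right)} = O + 3 c$
$G{\left(W,m \right)} = \frac{2 W}{W + m}$
$y{\left(p,H \right)} = 12$ ($y{\left(p,H \right)} = - 2 \left(\left(-3\right) 4 + 6\right) = - 2 \left(-12 + 6\right) = \left(-2\right) \left(-6\right) = 12$)
$X{\left(k,l \right)} = 12$
$\left(G{\left(-151,o{\left(-9,-12 \right)} \right)} - 12151\right) + X{\left(91,-151 \right)} = \left(2 \left(-151\right) \frac{1}{-151 + \left(-12 + 3 \left(-9\right)\right)} - 12151\right) + 12 = \left(2 \left(-151\right) \frac{1}{-151 - 39} - 12151\right) + 12 = \left(2 \left(-151\right) \frac{1}{-190} - 12151\right) + 12 = \left(2 \left(-151\right) \left(- \frac{1}{190}\right) - 12151\right) + 12 = \left(\frac{151}{95} - 12151\right) + 12 = - \frac{1154194}{95} + 12 = - \frac{1153054}{95}$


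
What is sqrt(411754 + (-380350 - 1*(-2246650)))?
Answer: sqrt(2278054) ≈ 1509.3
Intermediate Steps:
sqrt(411754 + (-380350 - 1*(-2246650))) = sqrt(411754 + (-380350 + 2246650)) = sqrt(411754 + 1866300) = sqrt(2278054)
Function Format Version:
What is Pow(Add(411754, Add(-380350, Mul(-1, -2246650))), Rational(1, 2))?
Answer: Pow(2278054, Rational(1, 2)) ≈ 1509.3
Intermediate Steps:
Pow(Add(411754, Add(-380350, Mul(-1, -2246650))), Rational(1, 2)) = Pow(Add(411754, Add(-380350, 2246650)), Rational(1, 2)) = Pow(Add(411754, 1866300), Rational(1, 2)) = Pow(2278054, Rational(1, 2))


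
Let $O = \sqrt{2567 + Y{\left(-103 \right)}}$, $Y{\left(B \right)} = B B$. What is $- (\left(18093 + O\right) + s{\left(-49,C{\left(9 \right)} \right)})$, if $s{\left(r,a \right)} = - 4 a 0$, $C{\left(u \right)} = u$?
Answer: $-18093 - 6 \sqrt{366} \approx -18208.0$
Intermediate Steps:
$Y{\left(B \right)} = B^{2}$
$s{\left(r,a \right)} = 0$
$O = 6 \sqrt{366}$ ($O = \sqrt{2567 + \left(-103\right)^{2}} = \sqrt{2567 + 10609} = \sqrt{13176} = 6 \sqrt{366} \approx 114.79$)
$- (\left(18093 + O\right) + s{\left(-49,C{\left(9 \right)} \right)}) = - (\left(18093 + 6 \sqrt{366}\right) + 0) = - (18093 + 6 \sqrt{366}) = -18093 - 6 \sqrt{366}$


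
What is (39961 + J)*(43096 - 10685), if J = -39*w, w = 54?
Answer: 1226918405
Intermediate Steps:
J = -2106 (J = -39*54 = -2106)
(39961 + J)*(43096 - 10685) = (39961 - 2106)*(43096 - 10685) = 37855*32411 = 1226918405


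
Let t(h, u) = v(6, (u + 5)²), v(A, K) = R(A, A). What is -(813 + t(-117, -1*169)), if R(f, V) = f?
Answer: -819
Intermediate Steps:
v(A, K) = A
t(h, u) = 6
-(813 + t(-117, -1*169)) = -(813 + 6) = -1*819 = -819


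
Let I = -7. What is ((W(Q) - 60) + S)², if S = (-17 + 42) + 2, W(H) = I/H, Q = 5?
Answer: 29584/25 ≈ 1183.4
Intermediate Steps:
W(H) = -7/H
S = 27 (S = 25 + 2 = 27)
((W(Q) - 60) + S)² = ((-7/5 - 60) + 27)² = (-307/5 + 27)² = (-172/5)² = 29584/25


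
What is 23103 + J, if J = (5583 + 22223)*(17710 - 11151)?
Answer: 182402657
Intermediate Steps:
J = 182379554 (J = 27806*6559 = 182379554)
23103 + J = 23103 + 182379554 = 182402657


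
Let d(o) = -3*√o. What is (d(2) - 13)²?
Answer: 187 + 78*√2 ≈ 297.31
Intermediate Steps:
(d(2) - 13)² = (-3*√2 - 13)² = (-13 - 3*√2)²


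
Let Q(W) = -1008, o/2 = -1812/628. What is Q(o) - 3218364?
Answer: -3219372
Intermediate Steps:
o = -906/157 (o = 2*(-1812/628) = 2*(-1812*1/628) = 2*(-453/157) = -906/157 ≈ -5.7707)
Q(o) - 3218364 = -1008 - 3218364 = -3219372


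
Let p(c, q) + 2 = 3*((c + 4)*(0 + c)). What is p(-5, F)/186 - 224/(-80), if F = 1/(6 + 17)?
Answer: 2669/930 ≈ 2.8699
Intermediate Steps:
F = 1/23 ≈ 0.043478
p(c, q) = -2 + 3*c*(4 + c) (p(c, q) = -2 + 3*((c + 4)*(0 + c)) = -2 + 3*((4 + c)*c) = -2 + 3*(c*(4 + c)) = -2 + 3*c*(4 + c))
p(-5, F)/186 - 224/(-80) = (-2 + 3*(-5)**2 + 12*(-5))/186 - 224/(-80) = (-2 + 3*25 - 60)*(1/186) - 224*(-1/80) = (-2 + 75 - 60)*(1/186) + 14/5 = 13*(1/186) + 14/5 = 13/186 + 14/5 = 2669/930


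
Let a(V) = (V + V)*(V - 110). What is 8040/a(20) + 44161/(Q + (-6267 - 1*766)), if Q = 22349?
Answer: 149329/229740 ≈ 0.64999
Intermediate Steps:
a(V) = 2*V*(-110 + V) (a(V) = (2*V)*(-110 + V) = 2*V*(-110 + V))
8040/a(20) + 44161/(Q + (-6267 - 1*766)) = 8040/((2*20*(-110 + 20))) + 44161/(22349 + (-6267 - 1*766)) = 8040/((2*20*(-90))) + 44161/(22349 + (-6267 - 766)) = 8040/(-3600) + 44161/(22349 - 7033) = 8040*(-1/3600) + 44161/15316 = -67/30 + 44161*(1/15316) = -67/30 + 44161/15316 = 149329/229740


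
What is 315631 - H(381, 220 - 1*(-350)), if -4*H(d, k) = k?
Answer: 631547/2 ≈ 3.1577e+5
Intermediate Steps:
H(d, k) = -k/4
315631 - H(381, 220 - 1*(-350)) = 315631 - (-1)*(220 - 1*(-350))/4 = 315631 - (-1)*(220 + 350)/4 = 315631 - (-1)*570/4 = 315631 - 1*(-285/2) = 315631 + 285/2 = 631547/2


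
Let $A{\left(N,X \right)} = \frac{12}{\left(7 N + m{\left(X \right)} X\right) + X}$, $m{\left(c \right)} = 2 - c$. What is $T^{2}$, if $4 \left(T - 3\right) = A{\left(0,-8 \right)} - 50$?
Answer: $\frac{703921}{7744} \approx 90.899$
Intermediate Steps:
$A{\left(N,X \right)} = \frac{12}{X + 7 N + X \left(2 - X\right)}$ ($A{\left(N,X \right)} = \frac{12}{\left(7 N + \left(2 - X\right) X\right) + X} = \frac{12}{\left(7 N + X \left(2 - X\right)\right) + X} = \frac{12}{X + 7 N + X \left(2 - X\right)}$)
$T = - \frac{839}{88}$ ($T = 3 + \frac{\frac{12}{-8 + 7 \cdot 0 - - 8 \left(-2 - 8\right)} - 50}{4} = 3 + \frac{\frac{12}{-8 + 0 - \left(-8\right) \left(-10\right)} - 50}{4} = 3 + \frac{\frac{12}{-8 + 0 - 80} - 50}{4} = 3 + \frac{\frac{12}{-88} - 50}{4} = 3 + \frac{12 \left(- \frac{1}{88}\right) - 50}{4} = 3 + \frac{- \frac{3}{22} - 50}{4} = 3 + \frac{1}{4} \left(- \frac{1103}{22}\right) = 3 - \frac{1103}{88} = - \frac{839}{88} \approx -9.5341$)
$T^{2} = \left(- \frac{839}{88}\right)^{2} = \frac{703921}{7744}$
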